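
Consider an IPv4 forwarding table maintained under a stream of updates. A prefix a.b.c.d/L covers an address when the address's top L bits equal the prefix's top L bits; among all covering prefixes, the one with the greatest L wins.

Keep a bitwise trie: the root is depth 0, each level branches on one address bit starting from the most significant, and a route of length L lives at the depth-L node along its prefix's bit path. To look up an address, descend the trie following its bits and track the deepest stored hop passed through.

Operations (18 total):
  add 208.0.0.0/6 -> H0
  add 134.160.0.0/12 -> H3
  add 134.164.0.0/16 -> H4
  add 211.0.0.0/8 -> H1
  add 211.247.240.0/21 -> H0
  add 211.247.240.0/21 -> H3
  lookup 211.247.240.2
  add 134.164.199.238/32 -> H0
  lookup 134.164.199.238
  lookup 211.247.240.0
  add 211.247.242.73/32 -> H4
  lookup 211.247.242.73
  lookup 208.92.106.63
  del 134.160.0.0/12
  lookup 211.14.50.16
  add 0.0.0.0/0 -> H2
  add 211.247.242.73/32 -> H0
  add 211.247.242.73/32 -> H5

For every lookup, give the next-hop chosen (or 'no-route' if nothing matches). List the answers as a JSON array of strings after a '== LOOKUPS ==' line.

Apply in order:
  + 208.0.0.0/6 (H0) depth=6
  + 134.160.0.0/12 (H3) depth=12
  + 134.164.0.0/16 (H4) depth=16
  + 211.0.0.0/8 (H1) depth=8
  + 211.247.240.0/21 (H0) depth=21
  + 211.247.240.0/21 (H3) depth=21
  ? 211.247.240.2  path d0:-→d1:-→d2:-→d3:-→d4:-→d5:-→d6:H0→d7:-→d8:H1→d9:-→d10:-→d11:-→d12:-→d13:-→d14:-→d15:-→d16:-→d17:-→d18:-→d19:-→d20:-→d21:H3  best=H3
  + 134.164.199.238/32 (H0) depth=32
  ? 134.164.199.238  path d0:-→d1:-→d2:-→d3:-→d4:-→d5:-→d6:-→d7:-→d8:-→d9:-→d10:-→d11:-→d12:H3→d13:-→d14:-→d15:-→d16:H4→d17:-→d18:-→d19:-→d20:-→d21:-→d22:-→d23:-→d24:-→d25:-→d26:-→d27:-→d28:-→d29:-→d30:-→d31:-→d32:H0  best=H0
  ? 211.247.240.0  path d0:-→d1:-→d2:-→d3:-→d4:-→d5:-→d6:H0→d7:-→d8:H1→d9:-→d10:-→d11:-→d12:-→d13:-→d14:-→d15:-→d16:-→d17:-→d18:-→d19:-→d20:-→d21:H3  best=H3
  + 211.247.242.73/32 (H4) depth=32
  ? 211.247.242.73  path d0:-→d1:-→d2:-→d3:-→d4:-→d5:-→d6:H0→d7:-→d8:H1→d9:-→d10:-→d11:-→d12:-→d13:-→d14:-→d15:-→d16:-→d17:-→d18:-→d19:-→d20:-→d21:H3→d22:-→d23:-→d24:-→d25:-→d26:-→d27:-→d28:-→d29:-→d30:-→d31:-→d32:H4  best=H4
  ? 208.92.106.63  path d0:-→d1:-→d2:-→d3:-→d4:-→d5:-→d6:H0  best=H0
  del 134.160.0.0/12 (clear depth 12)
  ? 211.14.50.16  path d0:-→d1:-→d2:-→d3:-→d4:-→d5:-→d6:H0→d7:-→d8:H1  best=H1
  + 0.0.0.0/0 (H2) depth=0
  + 211.247.242.73/32 (H0) depth=32
  + 211.247.242.73/32 (H5) depth=32

== LOOKUPS ==
["H3","H0","H3","H4","H0","H1"]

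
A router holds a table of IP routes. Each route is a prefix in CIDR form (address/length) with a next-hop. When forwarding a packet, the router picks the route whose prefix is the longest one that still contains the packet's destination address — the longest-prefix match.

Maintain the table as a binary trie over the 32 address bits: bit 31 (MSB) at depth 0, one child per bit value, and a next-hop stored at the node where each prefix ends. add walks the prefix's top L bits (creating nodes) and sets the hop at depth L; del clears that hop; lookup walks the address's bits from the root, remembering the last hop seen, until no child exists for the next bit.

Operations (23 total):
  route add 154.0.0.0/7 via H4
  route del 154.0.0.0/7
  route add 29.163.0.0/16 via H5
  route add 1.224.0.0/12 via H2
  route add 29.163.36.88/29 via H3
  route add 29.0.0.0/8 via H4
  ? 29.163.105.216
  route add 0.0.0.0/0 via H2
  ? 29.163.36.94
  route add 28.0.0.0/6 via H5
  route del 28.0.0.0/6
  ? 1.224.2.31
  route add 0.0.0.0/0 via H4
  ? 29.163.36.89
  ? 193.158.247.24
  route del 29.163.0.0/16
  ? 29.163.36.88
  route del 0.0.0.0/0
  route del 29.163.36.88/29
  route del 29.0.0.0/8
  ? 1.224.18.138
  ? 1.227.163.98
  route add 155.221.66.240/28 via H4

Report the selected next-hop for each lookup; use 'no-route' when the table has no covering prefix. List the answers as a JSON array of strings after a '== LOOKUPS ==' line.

Trace:
  + 154.0.0.0/7 (H4) depth=7
  del 154.0.0.0/7 (clear depth 7)
  + 29.163.0.0/16 (H5) depth=16
  + 1.224.0.0/12 (H2) depth=12
  + 29.163.36.88/29 (H3) depth=29
  + 29.0.0.0/8 (H4) depth=8
  Q 29.163.105.216: descend 00011101101000110 ; hops seen [H4,H5] ; pick H5
  + 0.0.0.0/0 (H2) depth=0
  Q 29.163.36.94: descend 00011101101000110010010001011 ; hops seen [H2,H4,H5,H3] ; pick H3
  + 28.0.0.0/6 (H5) depth=6
  del 28.0.0.0/6 (clear depth 6)
  Q 1.224.2.31: descend 000000011110 ; hops seen [H2,H2] ; pick H2
  + 0.0.0.0/0 (H4) depth=0
  Q 29.163.36.89: descend 00011101101000110010010001011 ; hops seen [H4,H4,H5,H3] ; pick H3
  Q 193.158.247.24: descend 1 ; hops seen [H4] ; pick H4
  del 29.163.0.0/16 (clear depth 16)
  Q 29.163.36.88: descend 00011101101000110010010001011 ; hops seen [H4,H4,H3] ; pick H3
  del 0.0.0.0/0 (clear depth 0)
  del 29.163.36.88/29 (clear depth 29)
  del 29.0.0.0/8 (clear depth 8)
  Q 1.224.18.138: descend 000000011110 ; hops seen [H2] ; pick H2
  Q 1.227.163.98: descend 000000011110 ; hops seen [H2] ; pick H2
  + 155.221.66.240/28 (H4) depth=28

== LOOKUPS ==
["H5","H3","H2","H3","H4","H3","H2","H2"]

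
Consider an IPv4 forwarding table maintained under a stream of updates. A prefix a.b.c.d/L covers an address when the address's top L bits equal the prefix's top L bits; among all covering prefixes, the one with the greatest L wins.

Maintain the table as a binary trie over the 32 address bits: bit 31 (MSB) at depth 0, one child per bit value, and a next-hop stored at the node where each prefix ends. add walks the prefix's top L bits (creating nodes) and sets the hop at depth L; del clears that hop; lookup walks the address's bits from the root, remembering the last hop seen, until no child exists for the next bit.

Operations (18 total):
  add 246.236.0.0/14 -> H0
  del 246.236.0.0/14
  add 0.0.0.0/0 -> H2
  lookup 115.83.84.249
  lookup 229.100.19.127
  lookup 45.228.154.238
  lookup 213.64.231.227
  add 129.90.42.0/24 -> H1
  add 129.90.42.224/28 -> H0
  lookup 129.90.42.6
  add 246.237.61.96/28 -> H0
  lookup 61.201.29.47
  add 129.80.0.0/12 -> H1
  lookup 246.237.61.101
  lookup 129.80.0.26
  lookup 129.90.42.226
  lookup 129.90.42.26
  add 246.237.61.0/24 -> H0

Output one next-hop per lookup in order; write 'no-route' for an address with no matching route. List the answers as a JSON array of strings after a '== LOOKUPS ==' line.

Trace:
  + 246.236.0.0/14 (H0) depth=14
  - 246.236.0.0/14 clear@14
  + 0.0.0.0/0 (H2) depth=0
  Q 115.83.84.249: descend ε ; hops seen [H2] ; pick H2
  Q 229.100.19.127: descend 111 ; hops seen [H2] ; pick H2
  Q 45.228.154.238: descend ε ; hops seen [H2] ; pick H2
  Q 213.64.231.227: descend 11 ; hops seen [H2] ; pick H2
  + 129.90.42.0/24 (H1) depth=24
  + 129.90.42.224/28 (H0) depth=28
  Q 129.90.42.6: descend 100000010101101000101010 ; hops seen [H2,H1] ; pick H1
  + 246.237.61.96/28 (H0) depth=28
  Q 61.201.29.47: descend ε ; hops seen [H2] ; pick H2
  + 129.80.0.0/12 (H1) depth=12
  Q 246.237.61.101: descend 1111011011101101001111010110 ; hops seen [H2,H0] ; pick H0
  Q 129.80.0.26: descend 100000010101 ; hops seen [H2,H1] ; pick H1
  Q 129.90.42.226: descend 1000000101011010001010101110 ; hops seen [H2,H1,H1,H0] ; pick H0
  Q 129.90.42.26: descend 100000010101101000101010 ; hops seen [H2,H1,H1] ; pick H1
  + 246.237.61.0/24 (H0) depth=24

== LOOKUPS ==
["H2","H2","H2","H2","H1","H2","H0","H1","H0","H1"]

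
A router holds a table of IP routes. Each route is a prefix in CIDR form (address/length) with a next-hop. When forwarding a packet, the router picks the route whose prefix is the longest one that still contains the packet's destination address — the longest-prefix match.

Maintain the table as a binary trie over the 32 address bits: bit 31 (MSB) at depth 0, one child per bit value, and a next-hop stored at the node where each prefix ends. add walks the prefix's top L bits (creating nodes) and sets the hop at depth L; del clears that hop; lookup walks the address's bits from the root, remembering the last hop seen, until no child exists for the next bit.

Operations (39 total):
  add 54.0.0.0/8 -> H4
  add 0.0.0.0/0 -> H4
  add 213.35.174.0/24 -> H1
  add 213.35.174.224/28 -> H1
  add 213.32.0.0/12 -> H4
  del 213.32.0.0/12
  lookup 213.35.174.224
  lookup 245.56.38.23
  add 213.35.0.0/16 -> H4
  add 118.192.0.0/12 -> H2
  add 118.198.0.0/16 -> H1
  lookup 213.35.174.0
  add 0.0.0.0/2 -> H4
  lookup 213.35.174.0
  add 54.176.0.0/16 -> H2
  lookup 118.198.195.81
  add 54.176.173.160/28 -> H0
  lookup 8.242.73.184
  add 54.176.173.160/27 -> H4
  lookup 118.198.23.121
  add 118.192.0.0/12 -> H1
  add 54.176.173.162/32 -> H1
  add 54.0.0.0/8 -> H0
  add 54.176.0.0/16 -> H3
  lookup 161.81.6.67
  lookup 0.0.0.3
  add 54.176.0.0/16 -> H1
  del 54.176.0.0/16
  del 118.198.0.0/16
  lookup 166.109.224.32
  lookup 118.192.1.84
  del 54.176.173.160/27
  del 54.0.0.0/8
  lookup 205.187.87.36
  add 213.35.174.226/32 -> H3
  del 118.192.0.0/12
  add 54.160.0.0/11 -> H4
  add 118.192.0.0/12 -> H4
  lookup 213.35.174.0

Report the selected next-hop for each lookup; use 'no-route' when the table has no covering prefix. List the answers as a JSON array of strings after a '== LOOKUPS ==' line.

Process each operation:
  + 54.0.0.0/8 (H4) depth=8
  + 0.0.0.0/0 (H4) depth=0
  + 213.35.174.0/24 (H1) depth=24
  + 213.35.174.224/28 (H1) depth=28
  + 213.32.0.0/12 (H4) depth=12
  - 213.32.0.0/12 clear@12
  ? 213.35.174.224  path d0:H4→d1:-→d2:-→d3:-→d4:-→d5:-→d6:-→d7:-→d8:-→d9:-→d10:-→d11:-→d12:-→d13:-→d14:-→d15:-→d16:-→d17:-→d18:-→d19:-→d20:-→d21:-→d22:-→d23:-→d24:H1→d25:-→d26:-→d27:-→d28:H1  best=H1
  ? 245.56.38.23  path d0:H4→d1:-→d2:-  best=H4
  + 213.35.0.0/16 (H4) depth=16
  + 118.192.0.0/12 (H2) depth=12
  + 118.198.0.0/16 (H1) depth=16
  ? 213.35.174.0  path d0:H4→d1:-→d2:-→d3:-→d4:-→d5:-→d6:-→d7:-→d8:-→d9:-→d10:-→d11:-→d12:-→d13:-→d14:-→d15:-→d16:H4→d17:-→d18:-→d19:-→d20:-→d21:-→d22:-→d23:-→d24:H1  best=H1
  + 0.0.0.0/2 (H4) depth=2
  ? 213.35.174.0  path d0:H4→d1:-→d2:-→d3:-→d4:-→d5:-→d6:-→d7:-→d8:-→d9:-→d10:-→d11:-→d12:-→d13:-→d14:-→d15:-→d16:H4→d17:-→d18:-→d19:-→d20:-→d21:-→d22:-→d23:-→d24:H1  best=H1
  + 54.176.0.0/16 (H2) depth=16
  ? 118.198.195.81  path d0:H4→d1:-→d2:-→d3:-→d4:-→d5:-→d6:-→d7:-→d8:-→d9:-→d10:-→d11:-→d12:H2→d13:-→d14:-→d15:-→d16:H1  best=H1
  + 54.176.173.160/28 (H0) depth=28
  ? 8.242.73.184  path d0:H4→d1:-→d2:H4  best=H4
  + 54.176.173.160/27 (H4) depth=27
  ? 118.198.23.121  path d0:H4→d1:-→d2:-→d3:-→d4:-→d5:-→d6:-→d7:-→d8:-→d9:-→d10:-→d11:-→d12:H2→d13:-→d14:-→d15:-→d16:H1  best=H1
  + 118.192.0.0/12 (H1) depth=12
  + 54.176.173.162/32 (H1) depth=32
  + 54.0.0.0/8 (H0) depth=8
  + 54.176.0.0/16 (H3) depth=16
  ? 161.81.6.67  path d0:H4→d1:-  best=H4
  ? 0.0.0.3  path d0:H4→d1:-→d2:H4  best=H4
  + 54.176.0.0/16 (H1) depth=16
  - 54.176.0.0/16 clear@16
  - 118.198.0.0/16 clear@16
  ? 166.109.224.32  path d0:H4→d1:-  best=H4
  ? 118.192.1.84  path d0:H4→d1:-→d2:-→d3:-→d4:-→d5:-→d6:-→d7:-→d8:-→d9:-→d10:-→d11:-→d12:H1→d13:-  best=H1
  - 54.176.173.160/27 clear@27
  - 54.0.0.0/8 clear@8
  ? 205.187.87.36  path d0:H4→d1:-→d2:-→d3:-  best=H4
  + 213.35.174.226/32 (H3) depth=32
  - 118.192.0.0/12 clear@12
  + 54.160.0.0/11 (H4) depth=11
  + 118.192.0.0/12 (H4) depth=12
  ? 213.35.174.0  path d0:H4→d1:-→d2:-→d3:-→d4:-→d5:-→d6:-→d7:-→d8:-→d9:-→d10:-→d11:-→d12:-→d13:-→d14:-→d15:-→d16:H4→d17:-→d18:-→d19:-→d20:-→d21:-→d22:-→d23:-→d24:H1  best=H1

== LOOKUPS ==
["H1","H4","H1","H1","H1","H4","H1","H4","H4","H4","H1","H4","H1"]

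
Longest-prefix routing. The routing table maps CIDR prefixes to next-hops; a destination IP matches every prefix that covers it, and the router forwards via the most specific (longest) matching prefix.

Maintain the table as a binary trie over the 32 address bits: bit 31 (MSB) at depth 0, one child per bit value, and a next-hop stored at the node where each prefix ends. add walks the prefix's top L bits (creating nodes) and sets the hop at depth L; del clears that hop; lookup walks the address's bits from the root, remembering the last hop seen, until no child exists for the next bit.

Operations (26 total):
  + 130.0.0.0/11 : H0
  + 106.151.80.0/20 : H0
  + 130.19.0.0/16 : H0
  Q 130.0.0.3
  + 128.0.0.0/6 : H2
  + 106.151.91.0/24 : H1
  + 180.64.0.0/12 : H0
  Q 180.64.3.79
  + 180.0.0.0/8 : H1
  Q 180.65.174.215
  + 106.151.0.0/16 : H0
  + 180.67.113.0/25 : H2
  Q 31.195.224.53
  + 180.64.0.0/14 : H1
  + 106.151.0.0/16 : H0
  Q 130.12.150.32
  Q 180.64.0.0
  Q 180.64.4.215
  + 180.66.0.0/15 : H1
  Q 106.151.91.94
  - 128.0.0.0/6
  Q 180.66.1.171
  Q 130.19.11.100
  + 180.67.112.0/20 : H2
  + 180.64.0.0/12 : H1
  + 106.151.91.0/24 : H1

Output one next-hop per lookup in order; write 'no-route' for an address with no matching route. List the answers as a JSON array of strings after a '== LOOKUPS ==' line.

Trace:
  add 130.0.0.0/11 -> H0 at depth 11
  add 106.151.80.0/20 -> H0 at depth 20
  add 130.19.0.0/16 -> H0 at depth 16
  Q 130.0.0.3: descend 10000010000 ; hops seen [H0] ; pick H0
  add 128.0.0.0/6 -> H2 at depth 6
  add 106.151.91.0/24 -> H1 at depth 24
  add 180.64.0.0/12 -> H0 at depth 12
  Q 180.64.3.79: descend 101101000100 ; hops seen [H0] ; pick H0
  add 180.0.0.0/8 -> H1 at depth 8
  Q 180.65.174.215: descend 101101000100 ; hops seen [H1,H0] ; pick H0
  add 106.151.0.0/16 -> H0 at depth 16
  add 180.67.113.0/25 -> H2 at depth 25
  Q 31.195.224.53: descend 0 ; hops seen [∅] ; pick no-route
  add 180.64.0.0/14 -> H1 at depth 14
  add 106.151.0.0/16 -> H0 at depth 16
  Q 130.12.150.32: descend 10000010000 ; hops seen [H2,H0] ; pick H0
  Q 180.64.0.0: descend 10110100010000 ; hops seen [H1,H0,H1] ; pick H1
  Q 180.64.4.215: descend 10110100010000 ; hops seen [H1,H0,H1] ; pick H1
  add 180.66.0.0/15 -> H1 at depth 15
  Q 106.151.91.94: descend 011010101001011101011011 ; hops seen [H0,H0,H1] ; pick H1
  - 128.0.0.0/6 clear@6
  Q 180.66.1.171: descend 101101000100001 ; hops seen [H1,H0,H1,H1] ; pick H1
  Q 130.19.11.100: descend 1000001000010011 ; hops seen [H0,H0] ; pick H0
  add 180.67.112.0/20 -> H2 at depth 20
  add 180.64.0.0/12 -> H1 at depth 12
  add 106.151.91.0/24 -> H1 at depth 24

== LOOKUPS ==
["H0","H0","H0","no-route","H0","H1","H1","H1","H1","H0"]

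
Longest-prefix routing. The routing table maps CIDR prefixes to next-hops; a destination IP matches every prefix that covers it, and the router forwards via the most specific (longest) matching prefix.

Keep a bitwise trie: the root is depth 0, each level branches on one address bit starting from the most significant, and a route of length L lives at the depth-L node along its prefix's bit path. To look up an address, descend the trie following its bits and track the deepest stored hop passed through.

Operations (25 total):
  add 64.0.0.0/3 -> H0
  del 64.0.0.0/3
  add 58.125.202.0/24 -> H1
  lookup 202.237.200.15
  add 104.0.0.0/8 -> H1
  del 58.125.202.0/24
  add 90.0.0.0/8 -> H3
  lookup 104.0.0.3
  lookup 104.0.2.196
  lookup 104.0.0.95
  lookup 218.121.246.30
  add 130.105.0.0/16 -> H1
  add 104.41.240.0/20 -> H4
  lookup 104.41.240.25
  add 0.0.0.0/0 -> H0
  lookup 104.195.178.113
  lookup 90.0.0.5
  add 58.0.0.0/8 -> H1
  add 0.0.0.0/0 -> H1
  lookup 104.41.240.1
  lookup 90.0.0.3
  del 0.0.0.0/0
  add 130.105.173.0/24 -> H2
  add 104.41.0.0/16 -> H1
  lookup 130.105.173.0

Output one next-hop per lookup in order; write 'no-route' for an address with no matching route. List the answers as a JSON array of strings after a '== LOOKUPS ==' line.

Process each operation:
  add 64.0.0.0/3 -> H0 at depth 3
  - 64.0.0.0/3 clear@3
  add 58.125.202.0/24 -> H1 at depth 24
  Q 202.237.200.15: descend ε ; hops seen [∅] ; pick no-route
  add 104.0.0.0/8 -> H1 at depth 8
  - 58.125.202.0/24 clear@24
  add 90.0.0.0/8 -> H3 at depth 8
  Q 104.0.0.3: descend 01101000 ; hops seen [H1] ; pick H1
  Q 104.0.2.196: descend 01101000 ; hops seen [H1] ; pick H1
  Q 104.0.0.95: descend 01101000 ; hops seen [H1] ; pick H1
  Q 218.121.246.30: descend ε ; hops seen [∅] ; pick no-route
  add 130.105.0.0/16 -> H1 at depth 16
  add 104.41.240.0/20 -> H4 at depth 20
  Q 104.41.240.25: descend 01101000001010011111 ; hops seen [H1,H4] ; pick H4
  add 0.0.0.0/0 -> H0 at depth 0
  Q 104.195.178.113: descend 01101000 ; hops seen [H0,H1] ; pick H1
  Q 90.0.0.5: descend 01011010 ; hops seen [H0,H3] ; pick H3
  add 58.0.0.0/8 -> H1 at depth 8
  add 0.0.0.0/0 -> H1 at depth 0
  Q 104.41.240.1: descend 01101000001010011111 ; hops seen [H1,H1,H4] ; pick H4
  Q 90.0.0.3: descend 01011010 ; hops seen [H1,H3] ; pick H3
  - 0.0.0.0/0 clear@0
  add 130.105.173.0/24 -> H2 at depth 24
  add 104.41.0.0/16 -> H1 at depth 16
  Q 130.105.173.0: descend 100000100110100110101101 ; hops seen [H1,H2] ; pick H2

== LOOKUPS ==
["no-route","H1","H1","H1","no-route","H4","H1","H3","H4","H3","H2"]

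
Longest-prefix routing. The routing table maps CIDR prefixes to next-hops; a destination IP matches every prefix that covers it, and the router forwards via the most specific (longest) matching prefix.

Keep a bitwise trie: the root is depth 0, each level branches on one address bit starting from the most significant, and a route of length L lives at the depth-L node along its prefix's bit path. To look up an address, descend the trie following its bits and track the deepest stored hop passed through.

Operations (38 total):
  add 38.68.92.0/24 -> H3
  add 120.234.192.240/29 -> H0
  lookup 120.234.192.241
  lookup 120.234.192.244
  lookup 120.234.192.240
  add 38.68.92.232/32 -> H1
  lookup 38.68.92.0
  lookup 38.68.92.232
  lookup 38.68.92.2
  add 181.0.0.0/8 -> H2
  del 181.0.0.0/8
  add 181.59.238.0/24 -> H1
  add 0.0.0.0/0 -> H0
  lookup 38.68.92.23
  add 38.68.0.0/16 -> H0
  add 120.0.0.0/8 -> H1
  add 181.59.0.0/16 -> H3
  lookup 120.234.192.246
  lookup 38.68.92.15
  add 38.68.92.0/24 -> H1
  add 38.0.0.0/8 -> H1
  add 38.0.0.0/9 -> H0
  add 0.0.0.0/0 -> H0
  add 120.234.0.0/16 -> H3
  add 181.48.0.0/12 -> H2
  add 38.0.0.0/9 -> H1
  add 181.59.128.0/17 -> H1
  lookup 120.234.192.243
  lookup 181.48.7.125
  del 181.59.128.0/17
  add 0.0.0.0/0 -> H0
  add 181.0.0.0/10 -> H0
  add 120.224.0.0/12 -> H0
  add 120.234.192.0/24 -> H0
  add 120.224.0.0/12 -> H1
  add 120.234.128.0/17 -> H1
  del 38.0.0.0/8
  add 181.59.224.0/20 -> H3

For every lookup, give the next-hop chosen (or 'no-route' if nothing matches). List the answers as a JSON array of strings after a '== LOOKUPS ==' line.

Apply in order:
  add 38.68.92.0/24 -> H3 at depth 24
  add 120.234.192.240/29 -> H0 at depth 29
  lookup 120.234.192.241: bits 01111000111010101100000011110 walk d0:-→d1:-→d2:-→d3:-→d4:-→d5:-→d6:-→d7:-→d8:-→d9:-→d10:-→d11:-→d12:-→d13:-→d14:-→d15:-→d16:-→d17:-→d18:-→d19:-→d20:-→d21:-→d22:-→d23:-→d24:-→d25:-→d26:-→d27:-→d28:-→d29:H0 -> H0
  lookup 120.234.192.244: bits 01111000111010101100000011110 walk d0:-→d1:-→d2:-→d3:-→d4:-→d5:-→d6:-→d7:-→d8:-→d9:-→d10:-→d11:-→d12:-→d13:-→d14:-→d15:-→d16:-→d17:-→d18:-→d19:-→d20:-→d21:-→d22:-→d23:-→d24:-→d25:-→d26:-→d27:-→d28:-→d29:H0 -> H0
  lookup 120.234.192.240: bits 01111000111010101100000011110 walk d0:-→d1:-→d2:-→d3:-→d4:-→d5:-→d6:-→d7:-→d8:-→d9:-→d10:-→d11:-→d12:-→d13:-→d14:-→d15:-→d16:-→d17:-→d18:-→d19:-→d20:-→d21:-→d22:-→d23:-→d24:-→d25:-→d26:-→d27:-→d28:-→d29:H0 -> H0
  add 38.68.92.232/32 -> H1 at depth 32
  lookup 38.68.92.0: bits 001001100100010001011100 walk d0:-→d1:-→d2:-→d3:-→d4:-→d5:-→d6:-→d7:-→d8:-→d9:-→d10:-→d11:-→d12:-→d13:-→d14:-→d15:-→d16:-→d17:-→d18:-→d19:-→d20:-→d21:-→d22:-→d23:-→d24:H3 -> H3
  lookup 38.68.92.232: bits 00100110010001000101110011101000 walk d0:-→d1:-→d2:-→d3:-→d4:-→d5:-→d6:-→d7:-→d8:-→d9:-→d10:-→d11:-→d12:-→d13:-→d14:-→d15:-→d16:-→d17:-→d18:-→d19:-→d20:-→d21:-→d22:-→d23:-→d24:H3→d25:-→d26:-→d27:-→d28:-→d29:-→d30:-→d31:-→d32:H1 -> H1
  lookup 38.68.92.2: bits 001001100100010001011100 walk d0:-→d1:-→d2:-→d3:-→d4:-→d5:-→d6:-→d7:-→d8:-→d9:-→d10:-→d11:-→d12:-→d13:-→d14:-→d15:-→d16:-→d17:-→d18:-→d19:-→d20:-→d21:-→d22:-→d23:-→d24:H3 -> H3
  add 181.0.0.0/8 -> H2 at depth 8
  - 181.0.0.0/8 clear@8
  add 181.59.238.0/24 -> H1 at depth 24
  add 0.0.0.0/0 -> H0 at depth 0
  lookup 38.68.92.23: bits 001001100100010001011100 walk d0:H0→d1:-→d2:-→d3:-→d4:-→d5:-→d6:-→d7:-→d8:-→d9:-→d10:-→d11:-→d12:-→d13:-→d14:-→d15:-→d16:-→d17:-→d18:-→d19:-→d20:-→d21:-→d22:-→d23:-→d24:H3 -> H3
  add 38.68.0.0/16 -> H0 at depth 16
  add 120.0.0.0/8 -> H1 at depth 8
  add 181.59.0.0/16 -> H3 at depth 16
  lookup 120.234.192.246: bits 01111000111010101100000011110 walk d0:H0→d1:-→d2:-→d3:-→d4:-→d5:-→d6:-→d7:-→d8:H1→d9:-→d10:-→d11:-→d12:-→d13:-→d14:-→d15:-→d16:-→d17:-→d18:-→d19:-→d20:-→d21:-→d22:-→d23:-→d24:-→d25:-→d26:-→d27:-→d28:-→d29:H0 -> H0
  lookup 38.68.92.15: bits 001001100100010001011100 walk d0:H0→d1:-→d2:-→d3:-→d4:-→d5:-→d6:-→d7:-→d8:-→d9:-→d10:-→d11:-→d12:-→d13:-→d14:-→d15:-→d16:H0→d17:-→d18:-→d19:-→d20:-→d21:-→d22:-→d23:-→d24:H3 -> H3
  add 38.68.92.0/24 -> H1 at depth 24
  add 38.0.0.0/8 -> H1 at depth 8
  add 38.0.0.0/9 -> H0 at depth 9
  add 0.0.0.0/0 -> H0 at depth 0
  add 120.234.0.0/16 -> H3 at depth 16
  add 181.48.0.0/12 -> H2 at depth 12
  add 38.0.0.0/9 -> H1 at depth 9
  add 181.59.128.0/17 -> H1 at depth 17
  lookup 120.234.192.243: bits 01111000111010101100000011110 walk d0:H0→d1:-→d2:-→d3:-→d4:-→d5:-→d6:-→d7:-→d8:H1→d9:-→d10:-→d11:-→d12:-→d13:-→d14:-→d15:-→d16:H3→d17:-→d18:-→d19:-→d20:-→d21:-→d22:-→d23:-→d24:-→d25:-→d26:-→d27:-→d28:-→d29:H0 -> H0
  lookup 181.48.7.125: bits 101101010011 walk d0:H0→d1:-→d2:-→d3:-→d4:-→d5:-→d6:-→d7:-→d8:-→d9:-→d10:-→d11:-→d12:H2 -> H2
  - 181.59.128.0/17 clear@17
  add 0.0.0.0/0 -> H0 at depth 0
  add 181.0.0.0/10 -> H0 at depth 10
  add 120.224.0.0/12 -> H0 at depth 12
  add 120.234.192.0/24 -> H0 at depth 24
  add 120.224.0.0/12 -> H1 at depth 12
  add 120.234.128.0/17 -> H1 at depth 17
  - 38.0.0.0/8 clear@8
  add 181.59.224.0/20 -> H3 at depth 20

== LOOKUPS ==
["H0","H0","H0","H3","H1","H3","H3","H0","H3","H0","H2"]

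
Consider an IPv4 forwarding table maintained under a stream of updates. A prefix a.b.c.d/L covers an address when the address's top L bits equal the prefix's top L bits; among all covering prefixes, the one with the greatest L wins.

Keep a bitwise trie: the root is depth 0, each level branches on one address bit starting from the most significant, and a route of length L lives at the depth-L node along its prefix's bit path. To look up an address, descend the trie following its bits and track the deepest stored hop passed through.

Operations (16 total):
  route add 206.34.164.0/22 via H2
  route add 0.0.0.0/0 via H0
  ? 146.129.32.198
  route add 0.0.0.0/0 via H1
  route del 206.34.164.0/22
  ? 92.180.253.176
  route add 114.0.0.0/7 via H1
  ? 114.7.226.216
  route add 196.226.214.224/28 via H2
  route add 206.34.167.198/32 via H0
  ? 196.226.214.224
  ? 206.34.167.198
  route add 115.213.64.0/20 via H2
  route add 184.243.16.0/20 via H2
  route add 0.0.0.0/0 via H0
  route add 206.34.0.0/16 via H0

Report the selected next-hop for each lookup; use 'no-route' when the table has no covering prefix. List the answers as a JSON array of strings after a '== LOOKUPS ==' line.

Apply in order:
  add 206.34.164.0/22 -> H2 at depth 22
  add 0.0.0.0/0 -> H0 at depth 0
  ? 146.129.32.198  path d0:H0→d1:-  best=H0
  add 0.0.0.0/0 -> H1 at depth 0
  del 206.34.164.0/22 (clear depth 22)
  ? 92.180.253.176  path d0:H1  best=H1
  add 114.0.0.0/7 -> H1 at depth 7
  ? 114.7.226.216  path d0:H1→d1:-→d2:-→d3:-→d4:-→d5:-→d6:-→d7:H1  best=H1
  add 196.226.214.224/28 -> H2 at depth 28
  add 206.34.167.198/32 -> H0 at depth 32
  ? 196.226.214.224  path d0:H1→d1:-→d2:-→d3:-→d4:-→d5:-→d6:-→d7:-→d8:-→d9:-→d10:-→d11:-→d12:-→d13:-→d14:-→d15:-→d16:-→d17:-→d18:-→d19:-→d20:-→d21:-→d22:-→d23:-→d24:-→d25:-→d26:-→d27:-→d28:H2  best=H2
  ? 206.34.167.198  path d0:H1→d1:-→d2:-→d3:-→d4:-→d5:-→d6:-→d7:-→d8:-→d9:-→d10:-→d11:-→d12:-→d13:-→d14:-→d15:-→d16:-→d17:-→d18:-→d19:-→d20:-→d21:-→d22:-→d23:-→d24:-→d25:-→d26:-→d27:-→d28:-→d29:-→d30:-→d31:-→d32:H0  best=H0
  add 115.213.64.0/20 -> H2 at depth 20
  add 184.243.16.0/20 -> H2 at depth 20
  add 0.0.0.0/0 -> H0 at depth 0
  add 206.34.0.0/16 -> H0 at depth 16

== LOOKUPS ==
["H0","H1","H1","H2","H0"]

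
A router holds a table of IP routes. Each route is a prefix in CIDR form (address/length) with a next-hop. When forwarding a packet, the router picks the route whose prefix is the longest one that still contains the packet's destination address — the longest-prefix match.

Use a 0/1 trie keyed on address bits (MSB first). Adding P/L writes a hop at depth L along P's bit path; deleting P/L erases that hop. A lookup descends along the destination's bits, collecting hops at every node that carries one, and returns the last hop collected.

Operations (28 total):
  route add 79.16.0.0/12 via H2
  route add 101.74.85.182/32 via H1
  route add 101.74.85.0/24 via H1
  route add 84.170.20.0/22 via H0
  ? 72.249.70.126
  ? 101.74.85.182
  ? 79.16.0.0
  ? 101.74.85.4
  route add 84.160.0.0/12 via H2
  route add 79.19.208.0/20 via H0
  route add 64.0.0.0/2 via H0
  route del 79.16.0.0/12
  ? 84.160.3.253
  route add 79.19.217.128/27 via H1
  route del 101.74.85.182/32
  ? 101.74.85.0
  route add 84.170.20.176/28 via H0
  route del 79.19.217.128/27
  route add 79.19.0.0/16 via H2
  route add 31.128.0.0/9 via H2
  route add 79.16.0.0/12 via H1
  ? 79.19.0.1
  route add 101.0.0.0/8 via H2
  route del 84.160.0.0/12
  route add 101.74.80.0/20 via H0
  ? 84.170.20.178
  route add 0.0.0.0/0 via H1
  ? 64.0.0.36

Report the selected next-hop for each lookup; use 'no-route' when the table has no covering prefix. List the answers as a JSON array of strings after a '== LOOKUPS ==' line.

Apply in order:
  + 79.16.0.0/12 (H2) depth=12
  + 101.74.85.182/32 (H1) depth=32
  + 101.74.85.0/24 (H1) depth=24
  + 84.170.20.0/22 (H0) depth=22
  Q 72.249.70.126: descend 01001 ; hops seen [∅] ; pick no-route
  Q 101.74.85.182: descend 01100101010010100101010110110110 ; hops seen [H1,H1] ; pick H1
  Q 79.16.0.0: descend 010011110001 ; hops seen [H2] ; pick H2
  Q 101.74.85.4: descend 011001010100101001010101 ; hops seen [H1] ; pick H1
  + 84.160.0.0/12 (H2) depth=12
  + 79.19.208.0/20 (H0) depth=20
  + 64.0.0.0/2 (H0) depth=2
  - 79.16.0.0/12 clear@12
  Q 84.160.3.253: descend 010101001010 ; hops seen [H0,H2] ; pick H2
  + 79.19.217.128/27 (H1) depth=27
  - 101.74.85.182/32 clear@32
  Q 101.74.85.0: descend 011001010100101001010101 ; hops seen [H0,H1] ; pick H1
  + 84.170.20.176/28 (H0) depth=28
  - 79.19.217.128/27 clear@27
  + 79.19.0.0/16 (H2) depth=16
  + 31.128.0.0/9 (H2) depth=9
  + 79.16.0.0/12 (H1) depth=12
  Q 79.19.0.1: descend 0100111100010011 ; hops seen [H0,H1,H2] ; pick H2
  + 101.0.0.0/8 (H2) depth=8
  - 84.160.0.0/12 clear@12
  + 101.74.80.0/20 (H0) depth=20
  Q 84.170.20.178: descend 0101010010101010000101001011 ; hops seen [H0,H0,H0] ; pick H0
  + 0.0.0.0/0 (H1) depth=0
  Q 64.0.0.36: descend 0100 ; hops seen [H1,H0] ; pick H0

== LOOKUPS ==
["no-route","H1","H2","H1","H2","H1","H2","H0","H0"]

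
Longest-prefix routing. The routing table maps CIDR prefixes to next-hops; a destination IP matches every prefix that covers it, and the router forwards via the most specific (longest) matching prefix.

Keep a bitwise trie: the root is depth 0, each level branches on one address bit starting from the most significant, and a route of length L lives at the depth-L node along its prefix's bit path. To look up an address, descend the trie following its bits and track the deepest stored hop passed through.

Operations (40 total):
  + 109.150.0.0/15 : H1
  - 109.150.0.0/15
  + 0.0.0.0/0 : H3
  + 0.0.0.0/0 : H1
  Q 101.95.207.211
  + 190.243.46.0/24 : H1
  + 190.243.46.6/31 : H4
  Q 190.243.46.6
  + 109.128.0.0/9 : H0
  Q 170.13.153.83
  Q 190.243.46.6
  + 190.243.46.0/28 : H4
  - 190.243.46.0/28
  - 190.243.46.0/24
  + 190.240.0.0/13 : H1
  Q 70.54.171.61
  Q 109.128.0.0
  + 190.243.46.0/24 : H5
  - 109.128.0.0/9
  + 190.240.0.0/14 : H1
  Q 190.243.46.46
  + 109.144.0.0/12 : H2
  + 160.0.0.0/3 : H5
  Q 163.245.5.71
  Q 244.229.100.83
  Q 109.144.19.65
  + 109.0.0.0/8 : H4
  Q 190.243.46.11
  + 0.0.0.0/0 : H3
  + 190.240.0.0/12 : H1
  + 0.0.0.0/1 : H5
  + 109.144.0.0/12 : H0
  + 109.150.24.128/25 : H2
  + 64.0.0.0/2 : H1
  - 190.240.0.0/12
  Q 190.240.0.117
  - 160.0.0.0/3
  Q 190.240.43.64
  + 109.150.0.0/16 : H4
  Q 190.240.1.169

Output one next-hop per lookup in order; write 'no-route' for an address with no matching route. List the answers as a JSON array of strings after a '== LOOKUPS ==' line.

Apply in order:
  add 109.150.0.0/15 -> H1 at depth 15
  del 109.150.0.0/15 (clear depth 15)
  add 0.0.0.0/0 -> H3 at depth 0
  add 0.0.0.0/0 -> H1 at depth 0
  lookup 101.95.207.211: bits 0110 walk d0:H1→d1:-→d2:-→d3:-→d4:- -> H1
  add 190.243.46.0/24 -> H1 at depth 24
  add 190.243.46.6/31 -> H4 at depth 31
  lookup 190.243.46.6: bits 1011111011110011001011100000011 walk d0:H1→d1:-→d2:-→d3:-→d4:-→d5:-→d6:-→d7:-→d8:-→d9:-→d10:-→d11:-→d12:-→d13:-→d14:-→d15:-→d16:-→d17:-→d18:-→d19:-→d20:-→d21:-→d22:-→d23:-→d24:H1→d25:-→d26:-→d27:-→d28:-→d29:-→d30:-→d31:H4 -> H4
  add 109.128.0.0/9 -> H0 at depth 9
  lookup 170.13.153.83: bits 101 walk d0:H1→d1:-→d2:-→d3:- -> H1
  lookup 190.243.46.6: bits 1011111011110011001011100000011 walk d0:H1→d1:-→d2:-→d3:-→d4:-→d5:-→d6:-→d7:-→d8:-→d9:-→d10:-→d11:-→d12:-→d13:-→d14:-→d15:-→d16:-→d17:-→d18:-→d19:-→d20:-→d21:-→d22:-→d23:-→d24:H1→d25:-→d26:-→d27:-→d28:-→d29:-→d30:-→d31:H4 -> H4
  add 190.243.46.0/28 -> H4 at depth 28
  del 190.243.46.0/28 (clear depth 28)
  del 190.243.46.0/24 (clear depth 24)
  add 190.240.0.0/13 -> H1 at depth 13
  lookup 70.54.171.61: bits 01 walk d0:H1→d1:-→d2:- -> H1
  lookup 109.128.0.0: bits 01101101100 walk d0:H1→d1:-→d2:-→d3:-→d4:-→d5:-→d6:-→d7:-→d8:-→d9:H0→d10:-→d11:- -> H0
  add 190.243.46.0/24 -> H5 at depth 24
  del 109.128.0.0/9 (clear depth 9)
  add 190.240.0.0/14 -> H1 at depth 14
  lookup 190.243.46.46: bits 10111110111100110010111000 walk d0:H1→d1:-→d2:-→d3:-→d4:-→d5:-→d6:-→d7:-→d8:-→d9:-→d10:-→d11:-→d12:-→d13:H1→d14:H1→d15:-→d16:-→d17:-→d18:-→d19:-→d20:-→d21:-→d22:-→d23:-→d24:H5→d25:-→d26:- -> H5
  add 109.144.0.0/12 -> H2 at depth 12
  add 160.0.0.0/3 -> H5 at depth 3
  lookup 163.245.5.71: bits 101 walk d0:H1→d1:-→d2:-→d3:H5 -> H5
  lookup 244.229.100.83: bits 1 walk d0:H1→d1:- -> H1
  lookup 109.144.19.65: bits 0110110110010 walk d0:H1→d1:-→d2:-→d3:-→d4:-→d5:-→d6:-→d7:-→d8:-→d9:-→d10:-→d11:-→d12:H2→d13:- -> H2
  add 109.0.0.0/8 -> H4 at depth 8
  lookup 190.243.46.11: bits 1011111011110011001011100000 walk d0:H1→d1:-→d2:-→d3:H5→d4:-→d5:-→d6:-→d7:-→d8:-→d9:-→d10:-→d11:-→d12:-→d13:H1→d14:H1→d15:-→d16:-→d17:-→d18:-→d19:-→d20:-→d21:-→d22:-→d23:-→d24:H5→d25:-→d26:-→d27:-→d28:- -> H5
  add 0.0.0.0/0 -> H3 at depth 0
  add 190.240.0.0/12 -> H1 at depth 12
  add 0.0.0.0/1 -> H5 at depth 1
  add 109.144.0.0/12 -> H0 at depth 12
  add 109.150.24.128/25 -> H2 at depth 25
  add 64.0.0.0/2 -> H1 at depth 2
  del 190.240.0.0/12 (clear depth 12)
  lookup 190.240.0.117: bits 10111110111100 walk d0:H3→d1:-→d2:-→d3:H5→d4:-→d5:-→d6:-→d7:-→d8:-→d9:-→d10:-→d11:-→d12:-→d13:H1→d14:H1 -> H1
  del 160.0.0.0/3 (clear depth 3)
  lookup 190.240.43.64: bits 10111110111100 walk d0:H3→d1:-→d2:-→d3:-→d4:-→d5:-→d6:-→d7:-→d8:-→d9:-→d10:-→d11:-→d12:-→d13:H1→d14:H1 -> H1
  add 109.150.0.0/16 -> H4 at depth 16
  lookup 190.240.1.169: bits 10111110111100 walk d0:H3→d1:-→d2:-→d3:-→d4:-→d5:-→d6:-→d7:-→d8:-→d9:-→d10:-→d11:-→d12:-→d13:H1→d14:H1 -> H1

== LOOKUPS ==
["H1","H4","H1","H4","H1","H0","H5","H5","H1","H2","H5","H1","H1","H1"]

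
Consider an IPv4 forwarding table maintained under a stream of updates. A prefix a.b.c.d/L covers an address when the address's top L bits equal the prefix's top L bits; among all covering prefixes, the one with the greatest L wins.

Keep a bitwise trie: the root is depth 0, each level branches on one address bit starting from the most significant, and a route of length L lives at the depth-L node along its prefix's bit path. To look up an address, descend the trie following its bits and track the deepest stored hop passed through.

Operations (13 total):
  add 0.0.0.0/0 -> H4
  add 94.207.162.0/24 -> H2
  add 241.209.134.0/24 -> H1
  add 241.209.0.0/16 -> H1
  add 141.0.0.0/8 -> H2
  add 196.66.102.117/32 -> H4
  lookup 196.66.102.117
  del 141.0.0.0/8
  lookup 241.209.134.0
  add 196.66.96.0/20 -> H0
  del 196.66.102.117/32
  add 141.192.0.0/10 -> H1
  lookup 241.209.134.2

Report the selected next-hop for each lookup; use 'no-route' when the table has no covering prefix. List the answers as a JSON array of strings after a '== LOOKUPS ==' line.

Process each operation:
  + 0.0.0.0/0 (H4) depth=0
  + 94.207.162.0/24 (H2) depth=24
  + 241.209.134.0/24 (H1) depth=24
  + 241.209.0.0/16 (H1) depth=16
  + 141.0.0.0/8 (H2) depth=8
  + 196.66.102.117/32 (H4) depth=32
  lookup 196.66.102.117: bits 11000100010000100110011001110101 walk d0:H4→d1:-→d2:-→d3:-→d4:-→d5:-→d6:-→d7:-→d8:-→d9:-→d10:-→d11:-→d12:-→d13:-→d14:-→d15:-→d16:-→d17:-→d18:-→d19:-→d20:-→d21:-→d22:-→d23:-→d24:-→d25:-→d26:-→d27:-→d28:-→d29:-→d30:-→d31:-→d32:H4 -> H4
  del 141.0.0.0/8 (clear depth 8)
  lookup 241.209.134.0: bits 111100011101000110000110 walk d0:H4→d1:-→d2:-→d3:-→d4:-→d5:-→d6:-→d7:-→d8:-→d9:-→d10:-→d11:-→d12:-→d13:-→d14:-→d15:-→d16:H1→d17:-→d18:-→d19:-→d20:-→d21:-→d22:-→d23:-→d24:H1 -> H1
  + 196.66.96.0/20 (H0) depth=20
  del 196.66.102.117/32 (clear depth 32)
  + 141.192.0.0/10 (H1) depth=10
  lookup 241.209.134.2: bits 111100011101000110000110 walk d0:H4→d1:-→d2:-→d3:-→d4:-→d5:-→d6:-→d7:-→d8:-→d9:-→d10:-→d11:-→d12:-→d13:-→d14:-→d15:-→d16:H1→d17:-→d18:-→d19:-→d20:-→d21:-→d22:-→d23:-→d24:H1 -> H1

== LOOKUPS ==
["H4","H1","H1"]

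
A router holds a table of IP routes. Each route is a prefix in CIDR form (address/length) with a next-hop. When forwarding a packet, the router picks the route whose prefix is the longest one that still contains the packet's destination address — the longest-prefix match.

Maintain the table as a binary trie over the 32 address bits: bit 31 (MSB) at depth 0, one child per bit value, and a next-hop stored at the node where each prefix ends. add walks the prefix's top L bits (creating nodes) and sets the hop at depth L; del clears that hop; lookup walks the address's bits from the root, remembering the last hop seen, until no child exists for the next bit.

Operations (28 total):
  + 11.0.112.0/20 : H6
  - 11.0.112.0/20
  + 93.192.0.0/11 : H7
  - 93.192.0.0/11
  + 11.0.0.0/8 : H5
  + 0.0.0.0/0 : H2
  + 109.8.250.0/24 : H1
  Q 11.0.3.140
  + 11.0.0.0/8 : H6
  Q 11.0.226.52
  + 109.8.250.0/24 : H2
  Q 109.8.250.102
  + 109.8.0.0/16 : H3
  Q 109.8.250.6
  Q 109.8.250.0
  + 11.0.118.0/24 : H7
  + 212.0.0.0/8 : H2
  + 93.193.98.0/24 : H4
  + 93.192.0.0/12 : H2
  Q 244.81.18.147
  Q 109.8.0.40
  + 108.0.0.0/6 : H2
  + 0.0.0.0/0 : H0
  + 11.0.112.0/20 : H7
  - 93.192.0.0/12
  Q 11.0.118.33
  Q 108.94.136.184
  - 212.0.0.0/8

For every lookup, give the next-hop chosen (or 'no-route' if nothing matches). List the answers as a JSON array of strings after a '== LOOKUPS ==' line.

Process each operation:
  add 11.0.112.0/20 -> H6 at depth 20
  - 11.0.112.0/20 clear@20
  add 93.192.0.0/11 -> H7 at depth 11
  - 93.192.0.0/11 clear@11
  add 11.0.0.0/8 -> H5 at depth 8
  add 0.0.0.0/0 -> H2 at depth 0
  add 109.8.250.0/24 -> H1 at depth 24
  lookup 11.0.3.140: bits 00001011000000000 walk d0:H2→d1:-→d2:-→d3:-→d4:-→d5:-→d6:-→d7:-→d8:H5→d9:-→d10:-→d11:-→d12:-→d13:-→d14:-→d15:-→d16:-→d17:- -> H5
  add 11.0.0.0/8 -> H6 at depth 8
  lookup 11.0.226.52: bits 0000101100000000 walk d0:H2→d1:-→d2:-→d3:-→d4:-→d5:-→d6:-→d7:-→d8:H6→d9:-→d10:-→d11:-→d12:-→d13:-→d14:-→d15:-→d16:- -> H6
  add 109.8.250.0/24 -> H2 at depth 24
  lookup 109.8.250.102: bits 011011010000100011111010 walk d0:H2→d1:-→d2:-→d3:-→d4:-→d5:-→d6:-→d7:-→d8:-→d9:-→d10:-→d11:-→d12:-→d13:-→d14:-→d15:-→d16:-→d17:-→d18:-→d19:-→d20:-→d21:-→d22:-→d23:-→d24:H2 -> H2
  add 109.8.0.0/16 -> H3 at depth 16
  lookup 109.8.250.6: bits 011011010000100011111010 walk d0:H2→d1:-→d2:-→d3:-→d4:-→d5:-→d6:-→d7:-→d8:-→d9:-→d10:-→d11:-→d12:-→d13:-→d14:-→d15:-→d16:H3→d17:-→d18:-→d19:-→d20:-→d21:-→d22:-→d23:-→d24:H2 -> H2
  lookup 109.8.250.0: bits 011011010000100011111010 walk d0:H2→d1:-→d2:-→d3:-→d4:-→d5:-→d6:-→d7:-→d8:-→d9:-→d10:-→d11:-→d12:-→d13:-→d14:-→d15:-→d16:H3→d17:-→d18:-→d19:-→d20:-→d21:-→d22:-→d23:-→d24:H2 -> H2
  add 11.0.118.0/24 -> H7 at depth 24
  add 212.0.0.0/8 -> H2 at depth 8
  add 93.193.98.0/24 -> H4 at depth 24
  add 93.192.0.0/12 -> H2 at depth 12
  lookup 244.81.18.147: bits 11 walk d0:H2→d1:-→d2:- -> H2
  lookup 109.8.0.40: bits 0110110100001000 walk d0:H2→d1:-→d2:-→d3:-→d4:-→d5:-→d6:-→d7:-→d8:-→d9:-→d10:-→d11:-→d12:-→d13:-→d14:-→d15:-→d16:H3 -> H3
  add 108.0.0.0/6 -> H2 at depth 6
  add 0.0.0.0/0 -> H0 at depth 0
  add 11.0.112.0/20 -> H7 at depth 20
  - 93.192.0.0/12 clear@12
  lookup 11.0.118.33: bits 000010110000000001110110 walk d0:H0→d1:-→d2:-→d3:-→d4:-→d5:-→d6:-→d7:-→d8:H6→d9:-→d10:-→d11:-→d12:-→d13:-→d14:-→d15:-→d16:-→d17:-→d18:-→d19:-→d20:H7→d21:-→d22:-→d23:-→d24:H7 -> H7
  lookup 108.94.136.184: bits 0110110 walk d0:H0→d1:-→d2:-→d3:-→d4:-→d5:-→d6:H2→d7:- -> H2
  - 212.0.0.0/8 clear@8

== LOOKUPS ==
["H5","H6","H2","H2","H2","H2","H3","H7","H2"]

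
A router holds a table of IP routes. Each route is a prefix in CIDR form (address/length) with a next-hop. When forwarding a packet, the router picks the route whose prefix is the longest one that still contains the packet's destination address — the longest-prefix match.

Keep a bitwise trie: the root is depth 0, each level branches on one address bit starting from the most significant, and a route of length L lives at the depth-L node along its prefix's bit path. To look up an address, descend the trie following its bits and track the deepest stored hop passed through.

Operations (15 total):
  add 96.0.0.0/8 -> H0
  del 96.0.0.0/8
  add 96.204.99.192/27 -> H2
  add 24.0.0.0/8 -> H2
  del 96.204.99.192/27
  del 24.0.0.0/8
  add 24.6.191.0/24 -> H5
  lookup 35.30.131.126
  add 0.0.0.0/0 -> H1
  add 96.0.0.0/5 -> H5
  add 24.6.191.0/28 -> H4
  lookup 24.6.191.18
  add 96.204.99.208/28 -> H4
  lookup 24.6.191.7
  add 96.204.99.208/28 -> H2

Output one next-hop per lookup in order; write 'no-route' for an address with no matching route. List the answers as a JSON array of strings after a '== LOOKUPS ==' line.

Apply in order:
  add 96.0.0.0/8 -> H0 at depth 8
  - 96.0.0.0/8 clear@8
  add 96.204.99.192/27 -> H2 at depth 27
  add 24.0.0.0/8 -> H2 at depth 8
  - 96.204.99.192/27 clear@27
  - 24.0.0.0/8 clear@8
  add 24.6.191.0/24 -> H5 at depth 24
  Q 35.30.131.126: descend 00 ; hops seen [∅] ; pick no-route
  add 0.0.0.0/0 -> H1 at depth 0
  add 96.0.0.0/5 -> H5 at depth 5
  add 24.6.191.0/28 -> H4 at depth 28
  Q 24.6.191.18: descend 000110000000011010111111000 ; hops seen [H1,H5] ; pick H5
  add 96.204.99.208/28 -> H4 at depth 28
  Q 24.6.191.7: descend 0001100000000110101111110000 ; hops seen [H1,H5,H4] ; pick H4
  add 96.204.99.208/28 -> H2 at depth 28

== LOOKUPS ==
["no-route","H5","H4"]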